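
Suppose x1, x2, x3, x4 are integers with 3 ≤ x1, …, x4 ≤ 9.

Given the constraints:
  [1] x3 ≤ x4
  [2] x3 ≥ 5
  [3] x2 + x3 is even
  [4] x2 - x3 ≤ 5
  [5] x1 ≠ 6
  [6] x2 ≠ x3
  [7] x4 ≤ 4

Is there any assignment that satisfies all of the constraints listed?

From constraint 2: x3 ≥ 5. From constraints 1 and 7: x3 ≤ x4 and x4 ≤ 4, so x3 ≤ 4. But 4 < 5, so no value of x3 works.

Unsatisfiable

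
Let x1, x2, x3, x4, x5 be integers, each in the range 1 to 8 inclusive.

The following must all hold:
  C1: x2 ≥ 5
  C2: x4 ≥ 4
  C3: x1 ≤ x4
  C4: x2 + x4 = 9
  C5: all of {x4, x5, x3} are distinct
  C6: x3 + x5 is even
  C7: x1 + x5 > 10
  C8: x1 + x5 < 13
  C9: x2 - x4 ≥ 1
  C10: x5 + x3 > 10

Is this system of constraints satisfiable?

Setting (x1, x2, x3, x4, x5) = (4, 5, 5, 4, 7) satisfies everything: constraint 4: x2 + x4 = 9; constraint 7: x1 + x5 = 11, and the others follow.

Satisfiable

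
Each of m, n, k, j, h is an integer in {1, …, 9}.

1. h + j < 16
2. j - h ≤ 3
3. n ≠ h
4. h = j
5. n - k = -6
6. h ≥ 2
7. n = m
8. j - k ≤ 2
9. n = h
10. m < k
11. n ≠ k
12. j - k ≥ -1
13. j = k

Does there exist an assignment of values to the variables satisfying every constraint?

Unsatisfiable

From constraints 4, 9, and 13, n = h = j = k, so n = k. But constraint 11 says n ≠ k. Contradiction.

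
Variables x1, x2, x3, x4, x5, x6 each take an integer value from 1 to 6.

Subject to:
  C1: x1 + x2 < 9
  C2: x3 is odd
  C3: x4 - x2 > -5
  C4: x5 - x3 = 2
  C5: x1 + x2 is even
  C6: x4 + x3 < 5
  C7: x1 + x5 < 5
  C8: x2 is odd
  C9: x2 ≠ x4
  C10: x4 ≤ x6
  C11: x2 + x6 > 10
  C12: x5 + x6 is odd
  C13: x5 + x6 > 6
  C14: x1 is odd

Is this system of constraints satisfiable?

Satisfiable

Take x1 = 1, x2 = 5, x3 = 1, x4 = 1, x5 = 3, x6 = 6. Then constraint 1: x1 + x2 = 6; constraint 3: x4 - x2 = -4, and every other listed constraint is also met.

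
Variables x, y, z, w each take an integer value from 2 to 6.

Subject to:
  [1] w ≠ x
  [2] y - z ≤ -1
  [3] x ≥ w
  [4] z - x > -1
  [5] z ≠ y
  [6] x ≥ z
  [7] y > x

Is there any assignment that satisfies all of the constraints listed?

Unsatisfiable

Constraints 2, 6, and 7 give x < y, y < z, z ≤ x. Chaining: x < y < z ≤ x, which forces x < x — impossible.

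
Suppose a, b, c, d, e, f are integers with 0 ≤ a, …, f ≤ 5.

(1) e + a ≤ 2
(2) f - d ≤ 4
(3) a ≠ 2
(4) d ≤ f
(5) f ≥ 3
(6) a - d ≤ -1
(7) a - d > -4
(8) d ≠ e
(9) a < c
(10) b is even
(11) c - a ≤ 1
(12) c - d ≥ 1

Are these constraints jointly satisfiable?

Unsatisfiable

Constraints 6, 11, and 12 give d − a ≥ 1, a − c ≥ -1, c − d ≥ 1.
Adding all 3 inequalities: the left sides telescope to 0, and the right sides sum to 1 + (-1) + 1 = 1. So 0 ≥ 1, which is false.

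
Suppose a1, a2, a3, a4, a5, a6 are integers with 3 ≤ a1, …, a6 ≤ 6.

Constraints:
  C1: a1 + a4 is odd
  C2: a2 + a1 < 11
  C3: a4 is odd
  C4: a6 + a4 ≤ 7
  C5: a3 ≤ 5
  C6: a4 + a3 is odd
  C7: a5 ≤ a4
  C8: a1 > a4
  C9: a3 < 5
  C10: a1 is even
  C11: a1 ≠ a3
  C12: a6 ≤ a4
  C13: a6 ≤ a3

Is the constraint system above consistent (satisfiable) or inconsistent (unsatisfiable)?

The assignment a1 = 6, a2 = 3, a3 = 4, a4 = 3, a5 = 3, a6 = 3 works:
  constraint 2 holds since a2 + a1 = 9.
  constraint 4 holds since a6 + a4 = 6.
The rest check out directly.

Satisfiable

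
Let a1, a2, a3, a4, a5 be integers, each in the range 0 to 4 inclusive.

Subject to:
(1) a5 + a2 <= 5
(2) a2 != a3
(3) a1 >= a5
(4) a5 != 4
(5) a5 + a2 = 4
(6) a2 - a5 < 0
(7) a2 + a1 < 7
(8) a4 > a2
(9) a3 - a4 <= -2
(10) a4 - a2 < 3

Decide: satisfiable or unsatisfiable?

Satisfiable

Setting (a1, a2, a3, a4, a5) = (4, 1, 0, 3, 3) satisfies everything: constraint 1: a5 + a2 = 4; constraint 5: a5 + a2 = 4, and the others follow.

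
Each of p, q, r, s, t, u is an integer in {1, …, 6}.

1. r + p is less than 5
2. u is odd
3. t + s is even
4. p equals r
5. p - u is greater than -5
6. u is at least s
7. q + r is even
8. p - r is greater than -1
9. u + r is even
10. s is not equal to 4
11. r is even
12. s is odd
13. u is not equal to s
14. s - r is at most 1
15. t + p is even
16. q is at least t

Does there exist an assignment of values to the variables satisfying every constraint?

Constraint 2 makes u odd and constraint 11 makes r even, so u + r must be odd. Constraint 9 says u + r is even — contradiction.

Unsatisfiable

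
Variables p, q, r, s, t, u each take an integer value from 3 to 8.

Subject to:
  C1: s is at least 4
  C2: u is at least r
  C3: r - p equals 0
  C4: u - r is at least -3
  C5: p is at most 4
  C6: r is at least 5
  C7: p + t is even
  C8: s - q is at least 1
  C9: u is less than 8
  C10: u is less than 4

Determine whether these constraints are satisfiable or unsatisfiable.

Unsatisfiable

From constraints 2 and 6: u ≥ r and r ≥ 5, so u ≥ 5. From constraint 10: u ≤ 3. But 3 < 5, so no value of u works.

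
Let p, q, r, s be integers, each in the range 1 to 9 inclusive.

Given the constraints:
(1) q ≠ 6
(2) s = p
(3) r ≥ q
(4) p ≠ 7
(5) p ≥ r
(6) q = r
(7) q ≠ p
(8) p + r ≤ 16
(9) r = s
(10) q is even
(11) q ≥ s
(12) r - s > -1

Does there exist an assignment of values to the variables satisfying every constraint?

From constraints 2, 6, and 9, q = r = s = p, so q = p. But constraint 7 says q ≠ p. Contradiction.

Unsatisfiable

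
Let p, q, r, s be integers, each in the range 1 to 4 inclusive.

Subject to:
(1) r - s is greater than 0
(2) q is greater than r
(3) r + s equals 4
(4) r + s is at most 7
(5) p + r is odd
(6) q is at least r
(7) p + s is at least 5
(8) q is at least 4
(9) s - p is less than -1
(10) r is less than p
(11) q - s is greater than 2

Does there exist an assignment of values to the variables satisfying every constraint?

Take p = 4, q = 4, r = 3, s = 1. Then constraint 1: r - s = 2; constraint 3: r + s = 4, and every other listed constraint is also met.

Satisfiable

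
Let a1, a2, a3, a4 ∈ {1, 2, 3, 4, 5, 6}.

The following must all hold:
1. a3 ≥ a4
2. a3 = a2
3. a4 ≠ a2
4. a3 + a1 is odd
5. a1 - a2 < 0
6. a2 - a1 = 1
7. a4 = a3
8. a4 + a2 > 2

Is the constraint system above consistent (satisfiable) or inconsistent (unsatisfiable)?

Unsatisfiable

From constraints 2 and 7, a4 = a3 = a2, so a4 = a2. But constraint 3 says a4 ≠ a2. Contradiction.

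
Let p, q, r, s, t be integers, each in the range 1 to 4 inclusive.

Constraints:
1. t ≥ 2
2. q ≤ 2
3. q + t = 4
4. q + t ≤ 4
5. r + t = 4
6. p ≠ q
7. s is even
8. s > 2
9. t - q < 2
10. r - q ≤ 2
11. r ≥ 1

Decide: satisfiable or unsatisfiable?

Satisfiable

One satisfying assignment is p = 4, q = 2, r = 2, s = 4, t = 2.
For the less obvious constraints — constraint 3: q + t = 4; constraint 4: q + t = 4 — and the others hold by inspection.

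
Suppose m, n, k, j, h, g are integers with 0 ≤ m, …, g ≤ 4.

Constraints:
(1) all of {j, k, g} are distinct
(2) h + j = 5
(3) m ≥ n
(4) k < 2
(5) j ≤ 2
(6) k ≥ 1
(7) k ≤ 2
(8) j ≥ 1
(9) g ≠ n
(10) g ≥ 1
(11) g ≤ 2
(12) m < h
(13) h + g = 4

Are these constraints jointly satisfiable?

Constraints 5, 6, 7, 8, 10, and 11 confine each of j, k, g to the 2 values {1, 2}.
Constraint 1 requires all 3 of them to be distinct, but only 2 values are available — impossible by the pigeonhole principle.

Unsatisfiable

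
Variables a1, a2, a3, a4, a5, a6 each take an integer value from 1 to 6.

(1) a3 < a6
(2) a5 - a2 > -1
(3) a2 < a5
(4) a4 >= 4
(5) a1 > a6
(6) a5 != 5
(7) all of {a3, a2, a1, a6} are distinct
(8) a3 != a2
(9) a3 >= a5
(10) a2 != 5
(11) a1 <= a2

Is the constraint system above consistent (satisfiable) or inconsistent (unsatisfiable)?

Constraints 1, 3, 5, 9, and 11 give a2 < a5, a5 ≤ a3, a3 < a6, a6 < a1, a1 ≤ a2. Chaining: a2 < a5 ≤ a3 < a6 < a1 ≤ a2, which forces a2 < a2 — impossible.

Unsatisfiable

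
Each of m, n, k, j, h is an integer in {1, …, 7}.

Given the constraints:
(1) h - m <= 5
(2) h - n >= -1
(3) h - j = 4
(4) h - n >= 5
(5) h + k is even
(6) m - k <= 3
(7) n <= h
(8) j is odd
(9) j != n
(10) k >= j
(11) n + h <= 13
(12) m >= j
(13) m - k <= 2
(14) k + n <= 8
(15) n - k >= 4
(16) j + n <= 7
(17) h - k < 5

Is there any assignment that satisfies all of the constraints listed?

Constraints 1, 4, 6, and 15 give n − k ≥ 4, k − m ≥ -3, m − h ≥ -5, h − n ≥ 5.
Adding all 4 inequalities: the left sides telescope to 0, and the right sides sum to 4 + (-3) + (-5) + 5 = 1. So 0 ≥ 1, which is false.

Unsatisfiable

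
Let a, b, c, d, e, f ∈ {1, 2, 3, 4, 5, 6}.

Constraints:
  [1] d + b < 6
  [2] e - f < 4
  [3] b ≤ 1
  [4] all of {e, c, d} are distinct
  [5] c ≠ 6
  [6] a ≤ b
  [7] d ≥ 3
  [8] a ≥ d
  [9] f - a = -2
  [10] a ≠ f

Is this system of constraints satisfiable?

Unsatisfiable

From constraints 7 and 8: a ≥ d and d ≥ 3, so a ≥ 3. From constraints 3 and 6: a ≤ b and b ≤ 1, so a ≤ 1. But 1 < 3, so no value of a works.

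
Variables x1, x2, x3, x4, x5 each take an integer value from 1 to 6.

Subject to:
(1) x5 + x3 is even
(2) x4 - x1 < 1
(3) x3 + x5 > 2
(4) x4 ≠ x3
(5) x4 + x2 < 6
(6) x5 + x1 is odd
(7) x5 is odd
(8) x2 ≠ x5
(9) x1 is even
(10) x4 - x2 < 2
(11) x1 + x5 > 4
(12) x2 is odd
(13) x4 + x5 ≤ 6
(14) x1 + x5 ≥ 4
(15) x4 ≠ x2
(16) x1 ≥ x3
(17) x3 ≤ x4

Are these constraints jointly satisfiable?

The assignment x1 = 4, x2 = 1, x3 = 1, x4 = 2, x5 = 3 works:
  constraint 2 holds since x4 - x1 = -2.
  constraint 3 holds since x3 + x5 = 4.
The rest check out directly.

Satisfiable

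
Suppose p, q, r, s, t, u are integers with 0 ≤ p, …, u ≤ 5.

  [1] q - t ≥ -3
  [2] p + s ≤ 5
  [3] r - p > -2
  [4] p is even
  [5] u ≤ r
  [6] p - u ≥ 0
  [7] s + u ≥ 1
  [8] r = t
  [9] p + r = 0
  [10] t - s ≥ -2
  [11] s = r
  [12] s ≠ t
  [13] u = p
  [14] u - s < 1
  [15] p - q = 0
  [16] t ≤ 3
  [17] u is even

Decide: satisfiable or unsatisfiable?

From constraints 8 and 11, s = r = t, so s = t. But constraint 12 says s ≠ t. Contradiction.

Unsatisfiable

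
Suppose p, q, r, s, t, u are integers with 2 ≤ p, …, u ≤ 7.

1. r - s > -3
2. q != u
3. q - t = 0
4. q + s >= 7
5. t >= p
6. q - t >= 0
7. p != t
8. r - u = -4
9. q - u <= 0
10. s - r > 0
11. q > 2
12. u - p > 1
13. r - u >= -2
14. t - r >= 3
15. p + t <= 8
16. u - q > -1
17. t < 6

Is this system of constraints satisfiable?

Constraints 6, 9, 13, and 14 give u − q ≥ 0, q − t ≥ 0, t − r ≥ 3, r − u ≥ -2.
Adding all 4 inequalities: the left sides telescope to 0, and the right sides sum to 0 + 0 + 3 + (-2) = 1. So 0 ≥ 1, which is false.

Unsatisfiable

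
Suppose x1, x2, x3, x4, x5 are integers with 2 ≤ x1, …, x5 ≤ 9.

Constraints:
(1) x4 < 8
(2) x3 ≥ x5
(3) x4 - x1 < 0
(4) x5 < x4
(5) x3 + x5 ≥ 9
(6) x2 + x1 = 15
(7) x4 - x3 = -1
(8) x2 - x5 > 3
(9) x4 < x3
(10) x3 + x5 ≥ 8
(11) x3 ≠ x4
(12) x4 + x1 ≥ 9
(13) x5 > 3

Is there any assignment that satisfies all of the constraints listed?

Try x1 = 7, x2 = 8, x3 = 6, x4 = 5, x5 = 4.
Check constraint 3: x4 - x1 = -2; constraint 5: x3 + x5 = 10; constraint 6: x2 + x1 = 15. The remaining constraints are straightforward to verify.

Satisfiable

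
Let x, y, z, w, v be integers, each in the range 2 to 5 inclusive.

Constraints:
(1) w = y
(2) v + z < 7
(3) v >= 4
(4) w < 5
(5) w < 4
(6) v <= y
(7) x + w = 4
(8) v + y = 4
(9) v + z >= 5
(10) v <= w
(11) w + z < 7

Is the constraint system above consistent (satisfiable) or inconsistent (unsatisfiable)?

Unsatisfiable

From constraints 3 and 10: w ≥ v and v ≥ 4, so w ≥ 4. From constraint 5: w ≤ 3. But 3 < 4, so no value of w works.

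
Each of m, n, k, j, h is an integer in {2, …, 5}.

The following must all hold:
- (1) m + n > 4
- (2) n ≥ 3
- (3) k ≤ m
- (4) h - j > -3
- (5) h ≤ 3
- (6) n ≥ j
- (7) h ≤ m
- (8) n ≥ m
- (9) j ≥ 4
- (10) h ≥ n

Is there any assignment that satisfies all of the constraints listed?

Unsatisfiable

From constraints 6 and 9: n ≥ j and j ≥ 4, so n ≥ 4. From constraints 5 and 10: n ≤ h and h ≤ 3, so n ≤ 3. But 3 < 4, so no value of n works.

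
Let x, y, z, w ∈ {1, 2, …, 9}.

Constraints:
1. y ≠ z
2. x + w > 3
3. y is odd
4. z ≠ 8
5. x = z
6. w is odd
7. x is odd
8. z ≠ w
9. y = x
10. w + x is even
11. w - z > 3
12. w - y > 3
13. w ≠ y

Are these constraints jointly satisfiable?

From constraints 5 and 9, y = x = z, so y = z. But constraint 1 says y ≠ z. Contradiction.

Unsatisfiable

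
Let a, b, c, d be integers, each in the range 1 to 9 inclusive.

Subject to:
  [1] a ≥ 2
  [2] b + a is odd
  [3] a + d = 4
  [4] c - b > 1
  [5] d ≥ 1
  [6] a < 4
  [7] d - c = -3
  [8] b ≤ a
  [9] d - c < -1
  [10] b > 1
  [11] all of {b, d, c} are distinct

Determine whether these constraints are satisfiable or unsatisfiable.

The assignment a = 3, b = 2, c = 4, d = 1 works:
  constraint 3 holds since a + d = 4.
  constraint 4 holds since c - b = 2.
  constraint 7 holds since d - c = -3.
The rest check out directly.

Satisfiable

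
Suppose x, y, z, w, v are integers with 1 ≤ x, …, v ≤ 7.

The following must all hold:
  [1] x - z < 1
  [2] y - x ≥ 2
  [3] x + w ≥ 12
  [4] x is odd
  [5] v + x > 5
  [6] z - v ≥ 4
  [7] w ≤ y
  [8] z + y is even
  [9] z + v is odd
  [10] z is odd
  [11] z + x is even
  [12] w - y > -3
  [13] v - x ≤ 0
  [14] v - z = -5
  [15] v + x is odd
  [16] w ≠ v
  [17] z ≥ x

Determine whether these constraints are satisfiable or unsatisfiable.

Satisfiable

Take x = 5, y = 7, z = 7, w = 7, v = 2. Then constraint 1: x - z = -2; constraint 2: y - x = 2, and every other listed constraint is also met.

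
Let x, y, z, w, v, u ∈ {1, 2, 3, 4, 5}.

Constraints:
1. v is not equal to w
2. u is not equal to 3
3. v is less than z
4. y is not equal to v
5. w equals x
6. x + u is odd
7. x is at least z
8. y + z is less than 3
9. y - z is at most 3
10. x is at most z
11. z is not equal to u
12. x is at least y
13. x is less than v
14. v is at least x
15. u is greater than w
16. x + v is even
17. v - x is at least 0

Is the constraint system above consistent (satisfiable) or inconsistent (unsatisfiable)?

Unsatisfiable

Constraints 3, 7, and 13 give v < z, z ≤ x, x < v. Chaining: v < z ≤ x < v, which forces v < v — impossible.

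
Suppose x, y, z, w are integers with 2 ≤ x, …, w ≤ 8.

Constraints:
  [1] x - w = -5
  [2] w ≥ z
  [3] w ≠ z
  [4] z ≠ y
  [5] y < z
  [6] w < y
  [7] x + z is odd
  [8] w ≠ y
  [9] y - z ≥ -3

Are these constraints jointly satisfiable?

Constraints 2, 5, and 6 give z ≤ w, w < y, y < z. Chaining: z ≤ w < y < z, which forces z < z — impossible.

Unsatisfiable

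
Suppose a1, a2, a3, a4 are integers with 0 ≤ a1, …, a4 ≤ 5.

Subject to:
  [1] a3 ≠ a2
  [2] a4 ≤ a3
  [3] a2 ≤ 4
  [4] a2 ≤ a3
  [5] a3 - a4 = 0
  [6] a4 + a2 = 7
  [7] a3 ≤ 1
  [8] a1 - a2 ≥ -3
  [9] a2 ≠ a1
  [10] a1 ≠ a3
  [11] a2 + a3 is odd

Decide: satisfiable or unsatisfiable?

Unsatisfiable

From constraints 2 and 7: a4 ≤ a3 ≤ 1. From constraint 3: a2 ≤ 4. Hence a4 + a2 ≤ 5. But constraint 6 requires a4 + a2 = 7, and 7 > 5. Contradiction.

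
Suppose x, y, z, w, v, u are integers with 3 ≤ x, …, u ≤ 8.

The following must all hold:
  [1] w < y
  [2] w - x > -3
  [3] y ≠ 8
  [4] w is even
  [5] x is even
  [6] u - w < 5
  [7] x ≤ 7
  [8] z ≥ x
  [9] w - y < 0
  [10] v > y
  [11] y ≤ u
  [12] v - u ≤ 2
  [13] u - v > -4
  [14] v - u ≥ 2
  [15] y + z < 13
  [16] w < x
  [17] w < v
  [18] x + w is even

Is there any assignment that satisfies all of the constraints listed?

Satisfiable

The assignment x = 6, y = 6, z = 6, w = 4, v = 8, u = 6 works:
  constraint 2 holds since w - x = -2.
  constraint 6 holds since u - w = 2.
The rest check out directly.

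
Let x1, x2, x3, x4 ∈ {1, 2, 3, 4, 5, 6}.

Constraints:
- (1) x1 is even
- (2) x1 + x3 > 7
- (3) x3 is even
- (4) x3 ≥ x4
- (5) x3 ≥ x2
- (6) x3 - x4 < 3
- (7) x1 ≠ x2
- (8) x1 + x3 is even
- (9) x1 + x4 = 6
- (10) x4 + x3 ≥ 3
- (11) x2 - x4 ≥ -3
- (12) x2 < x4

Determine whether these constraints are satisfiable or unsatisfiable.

One satisfying assignment is x1 = 4, x2 = 1, x3 = 4, x4 = 2.
For the less obvious constraints — constraint 2: x1 + x3 = 8; constraint 6: x3 - x4 = 2; constraint 9: x1 + x4 = 6 — and the others hold by inspection.

Satisfiable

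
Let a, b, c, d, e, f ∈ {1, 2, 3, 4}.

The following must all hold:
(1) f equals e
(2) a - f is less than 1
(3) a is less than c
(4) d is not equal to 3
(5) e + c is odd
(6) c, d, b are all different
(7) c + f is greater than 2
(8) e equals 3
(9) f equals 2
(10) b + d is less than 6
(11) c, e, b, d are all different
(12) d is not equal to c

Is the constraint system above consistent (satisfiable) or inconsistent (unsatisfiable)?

Unsatisfiable

Constraint 9 fixes f = 2 and constraint 8 fixes e = 3, but constraint 1 requires f = e. Since 2 ≠ 3, contradiction.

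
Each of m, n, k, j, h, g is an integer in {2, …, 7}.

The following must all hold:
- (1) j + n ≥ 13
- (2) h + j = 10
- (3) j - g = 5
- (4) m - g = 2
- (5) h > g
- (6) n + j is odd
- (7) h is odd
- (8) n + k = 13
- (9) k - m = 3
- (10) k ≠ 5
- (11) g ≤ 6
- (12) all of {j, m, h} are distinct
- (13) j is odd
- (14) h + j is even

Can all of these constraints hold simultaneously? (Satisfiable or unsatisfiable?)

Satisfiable

One satisfying assignment is m = 4, n = 6, k = 7, j = 7, h = 3, g = 2.
For the less obvious constraints — constraint 1: j + n = 13; constraint 2: h + j = 10; constraint 3: j - g = 5 — and the others hold by inspection.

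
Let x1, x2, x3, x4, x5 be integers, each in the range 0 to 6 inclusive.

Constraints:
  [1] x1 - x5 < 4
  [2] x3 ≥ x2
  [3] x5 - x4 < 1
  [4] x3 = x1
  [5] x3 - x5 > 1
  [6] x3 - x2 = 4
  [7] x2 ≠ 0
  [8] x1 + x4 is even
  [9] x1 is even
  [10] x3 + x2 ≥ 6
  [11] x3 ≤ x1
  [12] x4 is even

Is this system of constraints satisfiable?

One satisfying assignment is x1 = 6, x2 = 2, x3 = 6, x4 = 4, x5 = 3.
For the less obvious constraints — constraint 1: x1 - x5 = 3; constraint 3: x5 - x4 = -1 — and the others hold by inspection.

Satisfiable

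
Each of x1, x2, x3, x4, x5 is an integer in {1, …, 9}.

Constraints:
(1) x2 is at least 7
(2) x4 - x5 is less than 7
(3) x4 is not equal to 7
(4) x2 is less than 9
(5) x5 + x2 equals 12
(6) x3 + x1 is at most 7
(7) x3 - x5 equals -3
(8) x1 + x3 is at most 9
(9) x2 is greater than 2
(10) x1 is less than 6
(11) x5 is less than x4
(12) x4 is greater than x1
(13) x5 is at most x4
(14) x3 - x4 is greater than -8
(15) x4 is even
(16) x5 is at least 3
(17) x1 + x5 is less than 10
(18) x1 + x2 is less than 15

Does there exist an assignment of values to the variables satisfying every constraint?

Satisfiable

One satisfying assignment is x1 = 5, x2 = 8, x3 = 1, x4 = 8, x5 = 4.
For the less obvious constraints — constraint 2: x4 - x5 = 4; constraint 5: x5 + x2 = 12 — and the others hold by inspection.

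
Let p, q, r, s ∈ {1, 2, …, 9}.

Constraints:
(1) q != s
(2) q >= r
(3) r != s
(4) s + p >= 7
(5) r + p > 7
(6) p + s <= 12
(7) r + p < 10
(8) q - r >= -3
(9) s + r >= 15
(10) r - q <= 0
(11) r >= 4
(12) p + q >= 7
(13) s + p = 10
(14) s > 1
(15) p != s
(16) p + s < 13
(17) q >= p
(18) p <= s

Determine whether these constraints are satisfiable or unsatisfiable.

Satisfiable

Take p = 1, q = 8, r = 8, s = 9. Then constraint 4: s + p = 10; constraint 5: r + p = 9; constraint 6: p + s = 10, and every other listed constraint is also met.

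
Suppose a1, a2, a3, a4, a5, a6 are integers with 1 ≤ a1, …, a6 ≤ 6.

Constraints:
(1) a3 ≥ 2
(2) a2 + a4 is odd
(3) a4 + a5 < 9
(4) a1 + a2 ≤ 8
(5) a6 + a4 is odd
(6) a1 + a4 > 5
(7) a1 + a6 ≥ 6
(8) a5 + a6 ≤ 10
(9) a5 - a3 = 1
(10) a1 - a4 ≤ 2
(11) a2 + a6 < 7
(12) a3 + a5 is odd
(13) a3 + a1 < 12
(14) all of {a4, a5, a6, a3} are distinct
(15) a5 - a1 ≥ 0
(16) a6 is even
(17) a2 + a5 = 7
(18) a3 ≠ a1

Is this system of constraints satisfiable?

Try a1 = 5, a2 = 2, a3 = 4, a4 = 3, a5 = 5, a6 = 2.
Check constraint 3: a4 + a5 = 8; constraint 4: a1 + a2 = 7; constraint 6: a1 + a4 = 8. The remaining constraints are straightforward to verify.

Satisfiable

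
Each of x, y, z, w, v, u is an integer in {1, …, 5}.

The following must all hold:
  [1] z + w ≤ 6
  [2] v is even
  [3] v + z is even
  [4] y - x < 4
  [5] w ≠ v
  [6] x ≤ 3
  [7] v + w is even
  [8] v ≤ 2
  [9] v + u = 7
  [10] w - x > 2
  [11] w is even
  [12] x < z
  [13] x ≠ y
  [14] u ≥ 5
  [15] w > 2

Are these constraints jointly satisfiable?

Satisfiable

Setting (x, y, z, w, v, u) = (1, 4, 2, 4, 2, 5) satisfies everything: constraint 1: z + w = 6; constraint 4: y - x = 3, and the others follow.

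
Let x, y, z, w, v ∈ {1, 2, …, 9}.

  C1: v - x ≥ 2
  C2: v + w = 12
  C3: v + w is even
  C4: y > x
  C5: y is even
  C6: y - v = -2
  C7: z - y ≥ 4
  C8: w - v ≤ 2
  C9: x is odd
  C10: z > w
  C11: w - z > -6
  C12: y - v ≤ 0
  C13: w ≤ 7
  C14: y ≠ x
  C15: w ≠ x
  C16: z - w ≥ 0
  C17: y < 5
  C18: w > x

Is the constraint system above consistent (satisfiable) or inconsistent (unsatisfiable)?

Satisfiable

The assignment x = 1, y = 4, z = 9, w = 6, v = 6 works:
  constraint 1 holds since v - x = 5.
  constraint 2 holds since v + w = 12.
The rest check out directly.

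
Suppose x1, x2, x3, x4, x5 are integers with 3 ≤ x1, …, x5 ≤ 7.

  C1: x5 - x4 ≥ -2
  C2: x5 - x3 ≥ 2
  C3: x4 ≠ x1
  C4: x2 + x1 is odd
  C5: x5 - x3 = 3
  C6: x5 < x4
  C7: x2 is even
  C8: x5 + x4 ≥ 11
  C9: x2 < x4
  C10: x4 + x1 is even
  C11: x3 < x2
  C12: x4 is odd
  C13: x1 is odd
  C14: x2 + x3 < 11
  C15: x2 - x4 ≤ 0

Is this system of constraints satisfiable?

One satisfying assignment is x1 = 3, x2 = 6, x3 = 3, x4 = 7, x5 = 6.
For the less obvious constraints — constraint 1: x5 - x4 = -1; constraint 2: x5 - x3 = 3; constraint 5: x5 - x3 = 3 — and the others hold by inspection.

Satisfiable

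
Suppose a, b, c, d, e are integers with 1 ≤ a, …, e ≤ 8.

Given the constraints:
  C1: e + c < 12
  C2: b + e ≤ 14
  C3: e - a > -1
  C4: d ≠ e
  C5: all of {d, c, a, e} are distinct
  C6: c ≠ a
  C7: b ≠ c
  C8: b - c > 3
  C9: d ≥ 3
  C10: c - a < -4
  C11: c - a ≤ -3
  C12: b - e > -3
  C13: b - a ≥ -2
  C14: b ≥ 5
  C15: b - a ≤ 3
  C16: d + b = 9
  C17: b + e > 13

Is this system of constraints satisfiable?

Satisfiable

One satisfying assignment is a = 6, b = 6, c = 1, d = 3, e = 8.
For the less obvious constraints — constraint 1: e + c = 9; constraint 2: b + e = 14; constraint 3: e - a = 2 — and the others hold by inspection.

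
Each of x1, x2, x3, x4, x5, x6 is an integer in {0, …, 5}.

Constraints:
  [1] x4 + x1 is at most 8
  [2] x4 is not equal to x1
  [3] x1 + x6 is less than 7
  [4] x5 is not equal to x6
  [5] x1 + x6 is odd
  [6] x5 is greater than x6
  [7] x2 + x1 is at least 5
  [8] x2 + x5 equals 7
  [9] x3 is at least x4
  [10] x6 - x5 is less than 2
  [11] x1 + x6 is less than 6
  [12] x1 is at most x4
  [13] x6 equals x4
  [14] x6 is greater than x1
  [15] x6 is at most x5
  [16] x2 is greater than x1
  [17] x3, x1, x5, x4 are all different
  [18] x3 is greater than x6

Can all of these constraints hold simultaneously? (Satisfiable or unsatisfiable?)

Satisfiable

Setting (x1, x2, x3, x4, x5, x6) = (2, 3, 5, 3, 4, 3) satisfies everything: constraint 1: x4 + x1 = 5; constraint 3: x1 + x6 = 5; constraint 7: x2 + x1 = 5, and the others follow.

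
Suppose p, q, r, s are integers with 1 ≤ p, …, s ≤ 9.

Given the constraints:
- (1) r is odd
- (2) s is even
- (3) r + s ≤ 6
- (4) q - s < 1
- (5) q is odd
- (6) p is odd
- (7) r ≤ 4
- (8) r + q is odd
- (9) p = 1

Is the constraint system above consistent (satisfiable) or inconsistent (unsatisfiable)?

Constraint 1 makes r odd and constraint 5 makes q odd, so r + q must be even. Constraint 8 says r + q is odd — contradiction.

Unsatisfiable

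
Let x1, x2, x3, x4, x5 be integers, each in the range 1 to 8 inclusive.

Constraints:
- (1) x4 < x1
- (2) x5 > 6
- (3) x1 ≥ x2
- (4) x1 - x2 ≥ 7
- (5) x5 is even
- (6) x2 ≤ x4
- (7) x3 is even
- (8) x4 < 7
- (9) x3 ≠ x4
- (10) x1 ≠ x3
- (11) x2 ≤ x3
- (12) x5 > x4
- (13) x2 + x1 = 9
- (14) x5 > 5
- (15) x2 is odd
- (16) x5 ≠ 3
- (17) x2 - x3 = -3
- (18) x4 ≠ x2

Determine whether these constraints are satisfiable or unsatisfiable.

Satisfiable

Setting (x1, x2, x3, x4, x5) = (8, 1, 4, 3, 8) satisfies everything: constraint 4: x1 - x2 = 7; constraint 13: x2 + x1 = 9; constraint 17: x2 - x3 = -3, and the others follow.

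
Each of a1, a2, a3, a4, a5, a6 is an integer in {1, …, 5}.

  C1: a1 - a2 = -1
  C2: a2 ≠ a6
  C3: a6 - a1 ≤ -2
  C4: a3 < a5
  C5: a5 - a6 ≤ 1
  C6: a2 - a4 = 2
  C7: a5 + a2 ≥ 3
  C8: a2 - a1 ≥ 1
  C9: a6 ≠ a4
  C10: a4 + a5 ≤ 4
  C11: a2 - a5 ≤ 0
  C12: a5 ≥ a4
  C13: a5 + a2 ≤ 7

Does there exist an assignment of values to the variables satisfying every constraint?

Unsatisfiable

Constraints 3, 5, 8, and 11 give a2 − a1 ≥ 1, a1 − a6 ≥ 2, a6 − a5 ≥ -1, a5 − a2 ≥ 0.
Adding all 4 inequalities: the left sides telescope to 0, and the right sides sum to 1 + 2 + (-1) + 0 = 2. So 0 ≥ 2, which is false.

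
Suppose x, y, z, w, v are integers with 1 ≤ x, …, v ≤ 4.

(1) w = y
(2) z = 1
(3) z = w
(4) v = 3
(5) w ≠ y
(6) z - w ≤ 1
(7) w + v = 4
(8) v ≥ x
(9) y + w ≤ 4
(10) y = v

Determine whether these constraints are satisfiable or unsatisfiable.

Unsatisfiable

Constraint 2 fixes z = 1 and constraint 4 fixes v = 3. Constraints 1, 3, and 10 give z = w = y = v, so z = v. But 1 ≠ 3 — contradiction.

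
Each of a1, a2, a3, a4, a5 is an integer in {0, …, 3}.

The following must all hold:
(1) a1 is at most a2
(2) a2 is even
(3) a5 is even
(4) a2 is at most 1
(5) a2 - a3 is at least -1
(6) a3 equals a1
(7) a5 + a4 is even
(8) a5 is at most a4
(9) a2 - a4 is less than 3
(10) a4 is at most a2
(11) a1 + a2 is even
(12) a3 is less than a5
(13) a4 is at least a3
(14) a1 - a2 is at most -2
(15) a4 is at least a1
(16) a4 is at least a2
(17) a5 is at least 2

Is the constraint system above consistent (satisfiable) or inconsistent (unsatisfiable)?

From constraints 8 and 17: a4 ≥ a5 and a5 ≥ 2, so a4 ≥ 2. From constraints 4 and 10: a4 ≤ a2 and a2 ≤ 1, so a4 ≤ 1. But 1 < 2, so no value of a4 works.

Unsatisfiable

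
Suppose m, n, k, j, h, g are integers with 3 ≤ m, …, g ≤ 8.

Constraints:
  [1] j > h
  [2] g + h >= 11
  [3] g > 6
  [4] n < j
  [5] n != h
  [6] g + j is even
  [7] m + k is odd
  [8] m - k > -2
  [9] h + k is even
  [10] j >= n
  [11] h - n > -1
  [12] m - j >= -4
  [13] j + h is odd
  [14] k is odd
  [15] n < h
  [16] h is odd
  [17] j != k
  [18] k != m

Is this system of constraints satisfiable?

Try m = 6, n = 3, k = 7, j = 8, h = 5, g = 8.
Check constraint 2: g + h = 13; constraint 8: m - k = -1. The remaining constraints are straightforward to verify.

Satisfiable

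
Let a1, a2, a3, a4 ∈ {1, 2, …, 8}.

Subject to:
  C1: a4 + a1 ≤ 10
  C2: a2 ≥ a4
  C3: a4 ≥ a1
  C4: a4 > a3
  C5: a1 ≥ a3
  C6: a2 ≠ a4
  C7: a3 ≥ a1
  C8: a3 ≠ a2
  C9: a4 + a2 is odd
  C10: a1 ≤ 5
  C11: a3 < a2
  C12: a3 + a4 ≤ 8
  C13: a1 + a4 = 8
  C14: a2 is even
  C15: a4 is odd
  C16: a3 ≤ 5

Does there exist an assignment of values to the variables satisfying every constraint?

Take a1 = 1, a2 = 8, a3 = 1, a4 = 7. Then constraint 1: a4 + a1 = 8; constraint 12: a3 + a4 = 8, and every other listed constraint is also met.

Satisfiable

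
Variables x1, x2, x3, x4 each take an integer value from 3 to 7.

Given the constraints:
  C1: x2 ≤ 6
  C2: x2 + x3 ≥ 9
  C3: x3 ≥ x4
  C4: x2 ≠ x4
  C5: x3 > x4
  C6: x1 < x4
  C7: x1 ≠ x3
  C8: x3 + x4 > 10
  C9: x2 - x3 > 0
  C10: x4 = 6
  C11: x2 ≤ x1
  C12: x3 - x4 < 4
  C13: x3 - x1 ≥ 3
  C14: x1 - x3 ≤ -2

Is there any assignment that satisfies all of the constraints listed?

Unsatisfiable

Constraints 5, 6, 9, and 11 give x3 < x2, x2 ≤ x1, x1 < x4, x4 < x3. Chaining: x3 < x2 ≤ x1 < x4 < x3, which forces x3 < x3 — impossible.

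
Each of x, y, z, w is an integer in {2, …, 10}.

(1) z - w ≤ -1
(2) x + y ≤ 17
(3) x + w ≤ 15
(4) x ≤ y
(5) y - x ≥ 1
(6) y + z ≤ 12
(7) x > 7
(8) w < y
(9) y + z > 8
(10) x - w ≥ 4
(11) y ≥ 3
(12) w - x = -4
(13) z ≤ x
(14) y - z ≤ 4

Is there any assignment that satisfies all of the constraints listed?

Constraints 1, 5, 10, and 14 give z − y ≥ -4, y − x ≥ 1, x − w ≥ 4, w − z ≥ 1.
Adding all 4 inequalities: the left sides telescope to 0, and the right sides sum to (-4) + 1 + 4 + 1 = 2. So 0 ≥ 2, which is false.

Unsatisfiable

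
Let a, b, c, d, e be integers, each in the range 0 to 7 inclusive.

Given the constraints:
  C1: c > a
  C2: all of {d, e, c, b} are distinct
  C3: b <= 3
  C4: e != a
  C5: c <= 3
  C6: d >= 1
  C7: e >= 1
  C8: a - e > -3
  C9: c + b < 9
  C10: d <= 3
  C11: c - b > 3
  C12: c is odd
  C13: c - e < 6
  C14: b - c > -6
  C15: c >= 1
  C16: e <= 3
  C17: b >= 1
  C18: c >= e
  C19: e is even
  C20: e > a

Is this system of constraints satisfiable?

Constraints 3, 5, 6, 7, 10, 15, 16, and 17 confine each of d, e, c, b to the 3 values {1, …, 3}.
Constraint 2 requires all 4 of them to be distinct, but only 3 values are available — impossible by the pigeonhole principle.

Unsatisfiable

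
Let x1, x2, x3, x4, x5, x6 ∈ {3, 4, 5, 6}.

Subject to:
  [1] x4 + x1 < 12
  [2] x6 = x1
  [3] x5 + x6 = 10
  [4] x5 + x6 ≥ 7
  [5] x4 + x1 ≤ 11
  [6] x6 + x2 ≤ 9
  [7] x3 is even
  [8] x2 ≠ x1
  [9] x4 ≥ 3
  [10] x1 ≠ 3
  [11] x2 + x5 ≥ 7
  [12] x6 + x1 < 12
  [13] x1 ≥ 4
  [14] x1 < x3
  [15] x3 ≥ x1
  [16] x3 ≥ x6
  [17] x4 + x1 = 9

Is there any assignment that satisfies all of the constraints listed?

Setting (x1, x2, x3, x4, x5, x6) = (5, 3, 6, 4, 5, 5) satisfies everything: constraint 1: x4 + x1 = 9; constraint 3: x5 + x6 = 10, and the others follow.

Satisfiable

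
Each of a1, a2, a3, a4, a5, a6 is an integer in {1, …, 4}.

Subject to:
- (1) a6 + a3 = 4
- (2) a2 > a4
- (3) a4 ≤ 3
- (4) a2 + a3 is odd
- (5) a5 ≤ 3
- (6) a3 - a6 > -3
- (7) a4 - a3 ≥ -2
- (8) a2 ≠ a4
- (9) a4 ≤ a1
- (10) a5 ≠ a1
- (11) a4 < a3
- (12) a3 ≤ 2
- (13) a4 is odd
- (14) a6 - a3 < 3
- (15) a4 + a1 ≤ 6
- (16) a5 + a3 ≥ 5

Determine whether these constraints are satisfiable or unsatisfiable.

Satisfiable

One satisfying assignment is a1 = 2, a2 = 3, a3 = 2, a4 = 1, a5 = 3, a6 = 2.
For the less obvious constraints — constraint 1: a6 + a3 = 4; constraint 6: a3 - a6 = 0 — and the others hold by inspection.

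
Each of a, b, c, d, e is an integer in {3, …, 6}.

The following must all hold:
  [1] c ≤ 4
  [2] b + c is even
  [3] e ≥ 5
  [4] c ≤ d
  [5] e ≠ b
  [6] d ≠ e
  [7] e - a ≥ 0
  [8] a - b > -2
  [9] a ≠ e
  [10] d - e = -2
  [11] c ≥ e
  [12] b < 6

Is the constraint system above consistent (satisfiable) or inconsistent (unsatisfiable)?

Unsatisfiable

From constraint 3: e ≥ 5. From constraints 1 and 11: e ≤ c and c ≤ 4, so e ≤ 4. But 4 < 5, so no value of e works.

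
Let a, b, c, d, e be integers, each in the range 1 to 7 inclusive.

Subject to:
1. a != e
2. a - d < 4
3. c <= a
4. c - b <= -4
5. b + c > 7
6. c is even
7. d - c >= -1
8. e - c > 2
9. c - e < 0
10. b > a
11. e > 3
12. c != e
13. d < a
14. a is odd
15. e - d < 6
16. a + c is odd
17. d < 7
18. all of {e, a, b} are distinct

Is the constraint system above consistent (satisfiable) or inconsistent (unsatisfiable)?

Take a = 3, b = 7, c = 2, d = 2, e = 5. Then constraint 2: a - d = 1; constraint 4: c - b = -5; constraint 5: b + c = 9, and every other listed constraint is also met.

Satisfiable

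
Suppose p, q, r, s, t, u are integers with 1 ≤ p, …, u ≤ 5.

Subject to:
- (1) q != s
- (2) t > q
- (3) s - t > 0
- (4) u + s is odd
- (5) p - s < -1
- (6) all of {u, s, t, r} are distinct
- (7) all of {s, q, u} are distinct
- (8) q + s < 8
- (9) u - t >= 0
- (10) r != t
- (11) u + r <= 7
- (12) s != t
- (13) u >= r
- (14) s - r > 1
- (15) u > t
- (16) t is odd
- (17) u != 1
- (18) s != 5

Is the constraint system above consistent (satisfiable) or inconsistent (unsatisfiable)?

Satisfiable

One satisfying assignment is p = 1, q = 1, r = 1, s = 4, t = 3, u = 5.
For the less obvious constraints — constraint 3: s - t = 1; constraint 5: p - s = -3; constraint 8: q + s = 5 — and the others hold by inspection.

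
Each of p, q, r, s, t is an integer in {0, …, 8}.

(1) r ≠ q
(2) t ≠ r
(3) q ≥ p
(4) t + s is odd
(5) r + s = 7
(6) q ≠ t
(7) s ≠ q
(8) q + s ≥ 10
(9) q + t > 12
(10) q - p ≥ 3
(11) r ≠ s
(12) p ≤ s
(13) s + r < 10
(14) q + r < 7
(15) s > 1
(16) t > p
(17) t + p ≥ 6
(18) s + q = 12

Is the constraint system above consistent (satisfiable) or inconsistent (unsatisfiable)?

Setting (p, q, r, s, t) = (0, 5, 0, 7, 8) satisfies everything: constraint 5: r + s = 7; constraint 8: q + s = 12, and the others follow.

Satisfiable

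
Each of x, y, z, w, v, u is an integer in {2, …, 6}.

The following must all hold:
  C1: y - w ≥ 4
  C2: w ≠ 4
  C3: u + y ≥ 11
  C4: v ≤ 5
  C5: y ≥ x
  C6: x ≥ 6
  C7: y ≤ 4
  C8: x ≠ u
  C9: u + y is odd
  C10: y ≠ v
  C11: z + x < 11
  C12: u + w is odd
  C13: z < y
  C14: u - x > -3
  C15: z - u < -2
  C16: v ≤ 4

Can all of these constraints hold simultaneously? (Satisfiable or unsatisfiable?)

From constraints 5 and 6: y ≥ x and x ≥ 6, so y ≥ 6. From constraint 7: y ≤ 4. But 4 < 6, so no value of y works.

Unsatisfiable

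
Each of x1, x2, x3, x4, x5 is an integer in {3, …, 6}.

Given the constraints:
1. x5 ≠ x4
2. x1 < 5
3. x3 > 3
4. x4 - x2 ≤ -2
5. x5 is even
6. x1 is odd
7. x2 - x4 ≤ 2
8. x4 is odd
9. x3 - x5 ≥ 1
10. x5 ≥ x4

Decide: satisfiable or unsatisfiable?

Satisfiable

Take x1 = 3, x2 = 5, x3 = 6, x4 = 3, x5 = 4. Then constraint 4: x4 - x2 = -2; constraint 7: x2 - x4 = 2; constraint 9: x3 - x5 = 2, and every other listed constraint is also met.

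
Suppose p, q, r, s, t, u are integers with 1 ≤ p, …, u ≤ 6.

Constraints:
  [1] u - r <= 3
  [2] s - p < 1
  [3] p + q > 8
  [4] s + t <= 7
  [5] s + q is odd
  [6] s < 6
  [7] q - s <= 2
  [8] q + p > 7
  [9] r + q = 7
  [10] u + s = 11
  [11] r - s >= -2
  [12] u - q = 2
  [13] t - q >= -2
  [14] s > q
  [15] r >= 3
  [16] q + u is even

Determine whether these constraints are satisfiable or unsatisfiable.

Try p = 6, q = 4, r = 3, s = 5, t = 2, u = 6.
Check constraint 1: u - r = 3; constraint 2: s - p = -1; constraint 3: p + q = 10. The remaining constraints are straightforward to verify.

Satisfiable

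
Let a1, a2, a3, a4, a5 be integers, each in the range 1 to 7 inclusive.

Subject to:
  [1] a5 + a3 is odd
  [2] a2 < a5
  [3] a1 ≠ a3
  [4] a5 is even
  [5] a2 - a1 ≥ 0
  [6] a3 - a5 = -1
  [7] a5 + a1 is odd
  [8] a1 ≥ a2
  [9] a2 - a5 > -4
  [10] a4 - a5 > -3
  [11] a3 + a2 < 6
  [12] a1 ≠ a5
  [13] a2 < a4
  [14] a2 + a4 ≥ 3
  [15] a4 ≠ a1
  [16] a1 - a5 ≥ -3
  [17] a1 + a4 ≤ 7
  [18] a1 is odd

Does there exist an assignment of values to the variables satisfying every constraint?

Setting (a1, a2, a3, a4, a5) = (1, 1, 3, 4, 4) satisfies everything: constraint 5: a2 - a1 = 0; constraint 6: a3 - a5 = -1, and the others follow.

Satisfiable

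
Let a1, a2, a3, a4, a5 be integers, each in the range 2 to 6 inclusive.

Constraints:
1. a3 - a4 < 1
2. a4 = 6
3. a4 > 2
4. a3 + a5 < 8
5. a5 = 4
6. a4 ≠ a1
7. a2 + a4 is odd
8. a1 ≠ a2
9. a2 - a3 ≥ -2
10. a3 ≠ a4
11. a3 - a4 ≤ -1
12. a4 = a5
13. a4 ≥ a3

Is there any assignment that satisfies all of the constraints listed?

Unsatisfiable

Constraint 2 fixes a4 = 6 and constraint 5 fixes a5 = 4, but constraint 12 requires a4 = a5. Since 6 ≠ 4, contradiction.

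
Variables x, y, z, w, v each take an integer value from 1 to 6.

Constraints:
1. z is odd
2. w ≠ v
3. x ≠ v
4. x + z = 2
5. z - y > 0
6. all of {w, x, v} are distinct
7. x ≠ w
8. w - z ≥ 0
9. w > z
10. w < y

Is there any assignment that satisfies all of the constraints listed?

Constraints 5, 9, and 10 give z < w, w < y, y < z. Chaining: z < w < y < z, which forces z < z — impossible.

Unsatisfiable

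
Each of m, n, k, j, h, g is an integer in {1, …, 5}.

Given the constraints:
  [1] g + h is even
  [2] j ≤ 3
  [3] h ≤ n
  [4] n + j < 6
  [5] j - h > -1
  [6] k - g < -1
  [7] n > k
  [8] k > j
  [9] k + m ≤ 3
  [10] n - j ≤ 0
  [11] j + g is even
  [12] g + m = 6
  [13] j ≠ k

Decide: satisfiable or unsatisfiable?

Unsatisfiable

Constraints 7, 8, and 10 give j < k, k < n, n ≤ j. Chaining: j < k < n ≤ j, which forces j < j — impossible.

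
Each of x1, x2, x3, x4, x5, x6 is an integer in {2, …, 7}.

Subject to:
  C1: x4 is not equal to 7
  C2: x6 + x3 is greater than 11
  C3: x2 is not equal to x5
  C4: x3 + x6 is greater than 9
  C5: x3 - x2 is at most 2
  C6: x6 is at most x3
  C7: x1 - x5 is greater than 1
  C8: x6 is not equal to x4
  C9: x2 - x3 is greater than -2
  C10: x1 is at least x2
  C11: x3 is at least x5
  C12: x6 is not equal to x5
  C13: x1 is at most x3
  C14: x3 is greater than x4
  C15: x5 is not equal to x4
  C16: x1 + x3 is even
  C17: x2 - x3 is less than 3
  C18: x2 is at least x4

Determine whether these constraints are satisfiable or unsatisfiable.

Try x1 = 6, x2 = 6, x3 = 6, x4 = 4, x5 = 3, x6 = 6.
Check constraint 2: x6 + x3 = 12; constraint 4: x3 + x6 = 12. The remaining constraints are straightforward to verify.

Satisfiable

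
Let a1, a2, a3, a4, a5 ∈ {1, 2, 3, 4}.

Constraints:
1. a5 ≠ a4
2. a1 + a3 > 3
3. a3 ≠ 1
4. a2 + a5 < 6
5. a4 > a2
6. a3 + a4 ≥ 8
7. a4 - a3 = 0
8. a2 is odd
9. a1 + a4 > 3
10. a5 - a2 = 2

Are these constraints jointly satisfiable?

Satisfiable

Try a1 = 1, a2 = 1, a3 = 4, a4 = 4, a5 = 3.
Check constraint 2: a1 + a3 = 5; constraint 4: a2 + a5 = 4; constraint 6: a3 + a4 = 8. The remaining constraints are straightforward to verify.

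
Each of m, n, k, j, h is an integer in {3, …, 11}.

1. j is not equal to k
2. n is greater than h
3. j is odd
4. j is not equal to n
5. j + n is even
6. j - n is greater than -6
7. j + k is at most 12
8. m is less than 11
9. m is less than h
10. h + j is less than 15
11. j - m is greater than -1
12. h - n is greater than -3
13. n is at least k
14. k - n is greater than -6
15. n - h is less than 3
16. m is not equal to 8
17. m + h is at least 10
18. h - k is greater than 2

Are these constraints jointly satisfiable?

Satisfiable

The assignment m = 4, n = 9, k = 4, j = 5, h = 8 works:
  constraint 6 holds since j - n = -4.
  constraint 7 holds since j + k = 9.
  constraint 10 holds since h + j = 13.
The rest check out directly.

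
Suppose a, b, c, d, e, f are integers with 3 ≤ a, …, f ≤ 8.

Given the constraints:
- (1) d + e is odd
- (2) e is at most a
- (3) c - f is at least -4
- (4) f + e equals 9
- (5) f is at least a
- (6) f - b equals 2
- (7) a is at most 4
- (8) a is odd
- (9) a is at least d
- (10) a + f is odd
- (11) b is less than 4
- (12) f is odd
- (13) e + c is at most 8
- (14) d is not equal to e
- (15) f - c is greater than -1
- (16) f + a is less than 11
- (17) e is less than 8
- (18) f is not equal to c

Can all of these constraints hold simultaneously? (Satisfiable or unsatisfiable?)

Unsatisfiable

Constraint 8 makes a odd and constraint 12 makes f odd, so a + f must be even. Constraint 10 says a + f is odd — contradiction.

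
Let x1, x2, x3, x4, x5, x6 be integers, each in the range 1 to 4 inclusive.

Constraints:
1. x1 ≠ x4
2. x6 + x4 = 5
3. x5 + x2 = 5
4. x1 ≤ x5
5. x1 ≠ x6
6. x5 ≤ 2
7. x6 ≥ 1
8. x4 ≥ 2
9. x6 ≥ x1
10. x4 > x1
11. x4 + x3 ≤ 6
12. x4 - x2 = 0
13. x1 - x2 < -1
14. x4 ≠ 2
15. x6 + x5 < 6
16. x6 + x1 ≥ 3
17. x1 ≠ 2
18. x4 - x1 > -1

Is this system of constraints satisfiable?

Satisfiable

Take x1 = 1, x2 = 3, x3 = 1, x4 = 3, x5 = 2, x6 = 2. Then constraint 2: x6 + x4 = 5; constraint 3: x5 + x2 = 5; constraint 11: x4 + x3 = 4, and every other listed constraint is also met.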